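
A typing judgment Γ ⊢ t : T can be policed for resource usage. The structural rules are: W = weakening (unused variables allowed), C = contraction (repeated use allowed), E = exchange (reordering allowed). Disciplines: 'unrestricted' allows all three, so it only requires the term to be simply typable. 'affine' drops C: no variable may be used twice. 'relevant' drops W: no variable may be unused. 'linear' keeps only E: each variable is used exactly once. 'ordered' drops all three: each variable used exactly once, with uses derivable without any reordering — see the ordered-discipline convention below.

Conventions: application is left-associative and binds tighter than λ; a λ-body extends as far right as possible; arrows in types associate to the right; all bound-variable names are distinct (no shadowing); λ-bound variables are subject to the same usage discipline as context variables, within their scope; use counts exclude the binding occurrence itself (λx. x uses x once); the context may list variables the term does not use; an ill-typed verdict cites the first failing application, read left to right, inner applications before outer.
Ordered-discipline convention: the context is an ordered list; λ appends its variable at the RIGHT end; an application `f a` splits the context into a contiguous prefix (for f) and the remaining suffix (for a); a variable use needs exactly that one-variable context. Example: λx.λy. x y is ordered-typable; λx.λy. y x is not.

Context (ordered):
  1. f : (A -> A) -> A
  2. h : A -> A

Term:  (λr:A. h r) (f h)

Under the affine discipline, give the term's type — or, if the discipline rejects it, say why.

not well-typed under affine — h ×2 used more than once (contraction)
variable uses: f: 1, h: 2, r [bound]: 1
use order (left to right): h, r, f, h
typing: well-typed — term : A
all disciplines: ordered ✗; linear ✗; affine ✗; relevant ✓; unrestricted ✓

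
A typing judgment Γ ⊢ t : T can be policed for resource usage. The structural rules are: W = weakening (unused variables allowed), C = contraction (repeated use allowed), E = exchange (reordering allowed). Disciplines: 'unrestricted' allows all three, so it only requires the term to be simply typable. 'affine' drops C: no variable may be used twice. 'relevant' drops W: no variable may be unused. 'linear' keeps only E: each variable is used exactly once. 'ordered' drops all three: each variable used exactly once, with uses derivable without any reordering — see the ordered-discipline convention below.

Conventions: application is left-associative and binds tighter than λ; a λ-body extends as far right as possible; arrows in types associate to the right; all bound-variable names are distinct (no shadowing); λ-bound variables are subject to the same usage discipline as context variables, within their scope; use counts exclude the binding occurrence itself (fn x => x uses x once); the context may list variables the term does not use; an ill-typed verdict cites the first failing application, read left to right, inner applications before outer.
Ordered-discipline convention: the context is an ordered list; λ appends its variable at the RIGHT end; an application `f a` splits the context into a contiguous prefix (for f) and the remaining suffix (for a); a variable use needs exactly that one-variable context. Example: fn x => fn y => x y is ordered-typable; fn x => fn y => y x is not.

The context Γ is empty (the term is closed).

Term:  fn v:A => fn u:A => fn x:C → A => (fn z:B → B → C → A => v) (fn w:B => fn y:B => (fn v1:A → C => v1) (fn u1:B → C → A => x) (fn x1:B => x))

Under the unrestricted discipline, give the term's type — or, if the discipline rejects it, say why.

not well-typed under unrestricted — fails simple typing
variable uses: v (λ-bound): 1; u (λ-bound): 0; x (λ-bound): 2; z (λ-bound): 0; w (λ-bound): 0; y (λ-bound): 0; v1 (λ-bound): 1; u1 (λ-bound): 0; x1 (λ-bound): 0
use order (left to right): v, v1, x, x
typing: ill-typed: argument of type (B → C → A) → C → A where A → C is required
across the five disciplines: ordered ✗ · linear ✗ · affine ✗ · relevant ✗ · unrestricted ✗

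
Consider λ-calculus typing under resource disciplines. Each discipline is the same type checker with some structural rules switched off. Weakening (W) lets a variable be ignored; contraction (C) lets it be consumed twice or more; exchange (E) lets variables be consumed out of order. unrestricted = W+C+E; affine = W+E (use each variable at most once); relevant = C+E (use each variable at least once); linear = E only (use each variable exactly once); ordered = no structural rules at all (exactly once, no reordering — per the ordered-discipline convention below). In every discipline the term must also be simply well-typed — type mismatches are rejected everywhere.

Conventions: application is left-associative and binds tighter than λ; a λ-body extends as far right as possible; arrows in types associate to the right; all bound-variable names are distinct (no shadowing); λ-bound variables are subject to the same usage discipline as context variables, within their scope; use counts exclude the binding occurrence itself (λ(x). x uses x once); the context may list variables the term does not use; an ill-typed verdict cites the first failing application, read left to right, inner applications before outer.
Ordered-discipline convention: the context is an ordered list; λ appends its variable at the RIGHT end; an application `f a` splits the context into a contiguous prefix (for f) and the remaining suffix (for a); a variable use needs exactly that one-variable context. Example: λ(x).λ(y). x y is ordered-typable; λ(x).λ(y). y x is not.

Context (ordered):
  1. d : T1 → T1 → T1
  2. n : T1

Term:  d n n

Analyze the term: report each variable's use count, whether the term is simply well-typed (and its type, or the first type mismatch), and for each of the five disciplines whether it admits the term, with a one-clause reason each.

variable uses: d: 1; n: 2
use order (left to right): d, n, n
typing: well-typed — term : T1
ordered: ✗ — needs contraction — n ×2
linear: ✗ — needs contraction — n ×2
affine: ✗ — needs contraction — n ×2
relevant: ✓ — d, n: all used, weakening unneeded
unrestricted: ✓ — simply typable at T1; W, C, E all held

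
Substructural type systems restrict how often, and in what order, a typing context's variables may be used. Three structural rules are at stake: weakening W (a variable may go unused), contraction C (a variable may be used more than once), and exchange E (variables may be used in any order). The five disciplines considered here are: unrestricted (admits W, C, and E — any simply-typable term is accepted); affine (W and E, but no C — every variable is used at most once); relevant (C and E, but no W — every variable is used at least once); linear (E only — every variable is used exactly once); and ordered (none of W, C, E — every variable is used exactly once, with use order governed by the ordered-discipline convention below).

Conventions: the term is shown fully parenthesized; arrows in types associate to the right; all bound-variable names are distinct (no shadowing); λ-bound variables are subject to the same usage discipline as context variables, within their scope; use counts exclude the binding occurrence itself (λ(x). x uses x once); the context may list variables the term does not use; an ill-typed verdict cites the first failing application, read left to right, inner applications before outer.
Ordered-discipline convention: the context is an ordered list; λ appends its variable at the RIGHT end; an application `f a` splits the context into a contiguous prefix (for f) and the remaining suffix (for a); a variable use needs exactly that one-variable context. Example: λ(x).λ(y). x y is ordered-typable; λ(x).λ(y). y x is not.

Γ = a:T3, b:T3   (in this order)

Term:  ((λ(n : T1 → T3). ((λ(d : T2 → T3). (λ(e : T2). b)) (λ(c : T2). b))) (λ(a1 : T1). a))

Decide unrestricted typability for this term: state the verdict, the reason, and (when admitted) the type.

yes — well-typed at T2 → T3; no restrictions here; term : T2 → T3
counts: a: 1; b: 2; n (λ-bound): 0; d (λ-bound): 0; e (λ-bound): 0; c (λ-bound): 0; a1 (λ-bound): 0
use order (left to right): b, b, a
typing: the term checks, with type T2 → T3
summary: ordered ✗ · linear ✗ · affine ✗ · relevant ✗ · unrestricted ✓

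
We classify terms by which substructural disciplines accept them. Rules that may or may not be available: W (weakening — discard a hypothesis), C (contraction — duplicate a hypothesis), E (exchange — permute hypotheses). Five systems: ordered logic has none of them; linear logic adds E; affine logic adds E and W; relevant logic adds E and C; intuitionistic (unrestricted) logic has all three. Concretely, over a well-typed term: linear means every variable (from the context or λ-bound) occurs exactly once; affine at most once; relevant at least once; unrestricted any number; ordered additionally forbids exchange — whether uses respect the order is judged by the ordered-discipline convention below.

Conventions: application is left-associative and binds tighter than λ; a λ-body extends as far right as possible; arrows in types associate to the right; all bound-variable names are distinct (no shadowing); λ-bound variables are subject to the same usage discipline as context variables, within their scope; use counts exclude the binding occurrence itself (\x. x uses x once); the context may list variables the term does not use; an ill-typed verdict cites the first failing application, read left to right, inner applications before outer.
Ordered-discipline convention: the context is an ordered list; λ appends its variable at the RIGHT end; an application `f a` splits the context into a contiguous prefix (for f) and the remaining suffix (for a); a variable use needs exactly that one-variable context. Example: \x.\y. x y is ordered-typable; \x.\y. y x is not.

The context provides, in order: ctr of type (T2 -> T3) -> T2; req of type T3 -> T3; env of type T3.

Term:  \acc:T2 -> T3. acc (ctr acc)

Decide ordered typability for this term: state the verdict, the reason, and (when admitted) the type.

no — acc ×2 used more than once (contraction); req, env never used (weakening)
variable uses: ctr ×1, req ×0, env ×0, acc (λ-bound) ×2
order of uses: acc, ctr, acc
typing: ✓ — (T2 -> T3) -> T3
all disciplines: ordered ✗, linear ✗, affine ✗, relevant ✗, unrestricted ✓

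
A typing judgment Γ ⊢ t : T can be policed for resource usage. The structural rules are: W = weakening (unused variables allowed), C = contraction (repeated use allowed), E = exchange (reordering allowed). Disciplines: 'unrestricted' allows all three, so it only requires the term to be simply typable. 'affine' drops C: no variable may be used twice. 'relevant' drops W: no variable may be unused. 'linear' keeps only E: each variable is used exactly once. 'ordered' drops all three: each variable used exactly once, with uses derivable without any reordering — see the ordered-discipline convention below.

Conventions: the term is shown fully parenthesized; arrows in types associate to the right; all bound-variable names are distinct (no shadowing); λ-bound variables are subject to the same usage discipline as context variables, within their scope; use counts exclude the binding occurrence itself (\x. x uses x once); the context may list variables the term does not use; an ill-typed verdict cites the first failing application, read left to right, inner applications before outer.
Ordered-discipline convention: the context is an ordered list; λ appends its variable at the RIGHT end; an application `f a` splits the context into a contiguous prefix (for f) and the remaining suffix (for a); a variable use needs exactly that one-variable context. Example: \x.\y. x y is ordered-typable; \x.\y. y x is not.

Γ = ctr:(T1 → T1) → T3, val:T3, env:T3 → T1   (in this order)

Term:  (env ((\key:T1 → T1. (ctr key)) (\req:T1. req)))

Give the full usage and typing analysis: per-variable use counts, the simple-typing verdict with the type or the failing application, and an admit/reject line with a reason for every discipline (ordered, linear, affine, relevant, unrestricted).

use counts: ctr ×1; val ×0; env ×1; key (bound) ×1; req (bound) ×1
order of uses: env, ctr, key, req
typing: ✓ — T1
ordered ✗ (unused: val — weakening required)
linear ✗ (unused: val — weakening required)
affine ✓ (at most one use each (ctr, val, env, key, req))
relevant ✗ (unused: val — weakening required)
unrestricted ✓ (typability at T1 is all that's needed)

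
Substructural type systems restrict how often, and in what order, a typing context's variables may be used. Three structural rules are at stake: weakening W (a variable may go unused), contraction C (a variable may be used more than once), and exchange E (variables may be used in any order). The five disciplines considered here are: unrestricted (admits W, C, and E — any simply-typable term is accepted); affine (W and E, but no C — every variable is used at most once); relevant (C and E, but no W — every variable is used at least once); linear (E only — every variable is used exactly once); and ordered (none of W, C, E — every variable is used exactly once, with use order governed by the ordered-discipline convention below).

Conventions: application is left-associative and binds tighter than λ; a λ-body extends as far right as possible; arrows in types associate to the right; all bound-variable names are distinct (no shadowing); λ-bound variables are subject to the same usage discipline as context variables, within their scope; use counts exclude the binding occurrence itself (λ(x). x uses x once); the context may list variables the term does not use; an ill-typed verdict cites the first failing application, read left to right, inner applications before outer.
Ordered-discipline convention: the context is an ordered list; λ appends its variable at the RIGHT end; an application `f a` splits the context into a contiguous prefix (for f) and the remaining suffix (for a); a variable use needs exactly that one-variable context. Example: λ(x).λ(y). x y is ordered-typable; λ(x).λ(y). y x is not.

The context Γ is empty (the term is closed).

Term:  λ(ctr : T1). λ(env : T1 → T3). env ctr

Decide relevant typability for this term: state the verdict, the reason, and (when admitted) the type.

yes — at least one use each (ctr, env); term : T1 → (T1 → T3) → T3
usage: ctr (λ-bound): 1×; env (λ-bound): 1×
use order (left to right): env, ctr
typing: the term checks, with type T1 → (T1 → T3) → T3
all disciplines: ordered ✗; linear ✓; affine ✓; relevant ✓; unrestricted ✓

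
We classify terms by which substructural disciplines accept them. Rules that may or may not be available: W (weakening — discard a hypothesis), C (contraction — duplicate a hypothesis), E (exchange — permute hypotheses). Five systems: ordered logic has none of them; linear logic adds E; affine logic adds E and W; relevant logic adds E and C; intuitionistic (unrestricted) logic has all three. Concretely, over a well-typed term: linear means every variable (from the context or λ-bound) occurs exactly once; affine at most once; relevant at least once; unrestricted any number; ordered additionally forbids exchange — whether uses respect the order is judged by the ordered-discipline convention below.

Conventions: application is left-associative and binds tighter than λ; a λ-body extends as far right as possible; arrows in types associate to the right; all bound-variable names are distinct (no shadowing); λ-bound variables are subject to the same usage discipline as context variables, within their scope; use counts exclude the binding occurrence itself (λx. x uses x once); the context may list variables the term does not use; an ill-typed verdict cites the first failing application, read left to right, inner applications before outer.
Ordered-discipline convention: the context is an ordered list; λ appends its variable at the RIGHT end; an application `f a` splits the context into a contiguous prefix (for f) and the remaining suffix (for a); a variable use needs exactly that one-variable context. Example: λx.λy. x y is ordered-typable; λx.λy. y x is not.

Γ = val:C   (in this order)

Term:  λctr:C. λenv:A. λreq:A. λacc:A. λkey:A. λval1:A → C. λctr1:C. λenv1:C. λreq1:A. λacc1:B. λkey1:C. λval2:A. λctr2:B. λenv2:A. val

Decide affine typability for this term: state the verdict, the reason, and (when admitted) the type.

yes — val, ctr, env, req, acc, key, val1, ctr1, env1, req1, acc1, key1, val2, ctr2, env2: no repeats, contraction unneeded; term : C → A → A → A → A → (A → C) → C → C → A → B → C → A → B → A → C
variable uses: val: 1×; ctr (λ-bound): 0×; env (λ-bound): 0×; req (λ-bound): 0×; acc (λ-bound): 0×; key (λ-bound): 0×; val1 (λ-bound): 0×; ctr1 (λ-bound): 0×; env1 (λ-bound): 0×; req1 (λ-bound): 0×; acc1 (λ-bound): 0×; key1 (λ-bound): 0×; val2 (λ-bound): 0×; ctr2 (λ-bound): 0×; env2 (λ-bound): 0×
use order (left to right): val
typing: ✓ — C → A → A → A → A → (A → C) → C → C → A → B → C → A → B → A → C
per-discipline verdicts: ordered ✗ | linear ✗ | affine ✓ | relevant ✗ | unrestricted ✓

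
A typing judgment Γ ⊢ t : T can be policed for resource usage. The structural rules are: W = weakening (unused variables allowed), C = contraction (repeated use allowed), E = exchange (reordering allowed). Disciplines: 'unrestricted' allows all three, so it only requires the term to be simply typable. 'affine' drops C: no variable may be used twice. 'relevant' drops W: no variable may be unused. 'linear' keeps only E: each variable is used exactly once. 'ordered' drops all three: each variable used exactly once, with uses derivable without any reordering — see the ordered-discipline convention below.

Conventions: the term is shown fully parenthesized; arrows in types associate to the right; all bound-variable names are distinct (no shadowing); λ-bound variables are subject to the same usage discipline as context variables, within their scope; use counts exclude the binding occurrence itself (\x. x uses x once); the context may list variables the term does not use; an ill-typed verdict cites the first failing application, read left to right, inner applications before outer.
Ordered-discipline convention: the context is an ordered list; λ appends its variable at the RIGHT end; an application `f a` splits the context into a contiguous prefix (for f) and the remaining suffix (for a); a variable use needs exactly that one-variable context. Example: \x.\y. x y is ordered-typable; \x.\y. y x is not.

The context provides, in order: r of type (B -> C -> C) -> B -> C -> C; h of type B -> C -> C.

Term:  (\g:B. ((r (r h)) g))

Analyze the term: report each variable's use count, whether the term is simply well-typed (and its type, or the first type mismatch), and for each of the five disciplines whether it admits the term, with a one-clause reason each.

counts: r ×2, h ×1, g [bound] ×1
left-to-right use order: r, r, h, g
typing: ✓ — B -> C -> C
ordered: ✗ — r ×2 used more than once (contraction)
linear: ✗ — r ×2 used more than once (contraction)
affine: ✗ — r ×2 used more than once (contraction)
relevant: ✓ — r, h, g: all used, weakening unneeded
unrestricted: ✓ — well-typed at B -> C -> C; no restrictions here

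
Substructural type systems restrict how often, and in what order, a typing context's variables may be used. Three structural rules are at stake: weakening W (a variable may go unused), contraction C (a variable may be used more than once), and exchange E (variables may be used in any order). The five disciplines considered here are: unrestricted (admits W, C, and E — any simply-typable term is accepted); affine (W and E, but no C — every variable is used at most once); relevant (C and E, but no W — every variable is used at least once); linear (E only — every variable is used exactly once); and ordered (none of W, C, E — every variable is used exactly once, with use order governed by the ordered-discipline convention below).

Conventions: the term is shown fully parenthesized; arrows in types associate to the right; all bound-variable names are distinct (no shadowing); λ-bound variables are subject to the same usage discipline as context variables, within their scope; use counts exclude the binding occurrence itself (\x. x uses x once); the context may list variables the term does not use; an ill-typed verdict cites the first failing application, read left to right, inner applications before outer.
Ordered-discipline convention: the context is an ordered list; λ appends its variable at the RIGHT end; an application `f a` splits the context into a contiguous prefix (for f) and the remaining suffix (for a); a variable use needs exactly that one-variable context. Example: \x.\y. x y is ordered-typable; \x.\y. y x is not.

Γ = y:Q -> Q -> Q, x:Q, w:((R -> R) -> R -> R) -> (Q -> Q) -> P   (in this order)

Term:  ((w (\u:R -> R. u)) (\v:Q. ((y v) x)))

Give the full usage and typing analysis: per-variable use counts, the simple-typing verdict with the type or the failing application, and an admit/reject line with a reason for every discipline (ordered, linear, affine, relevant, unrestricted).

counts: y: 1×; x: 1×; w: 1×; u [bound]: 1×; v [bound]: 1×
use order (left to right): w, u, y, v, x
typing: the term checks, with type P
ordered ✗ (use order w, u, y, v, x needs exchange)
linear ✓ (y, x, w, u, v: one use apiece)
affine ✓ (y, x, w, u, v: no repeats, contraction unneeded)
relevant ✓ (every one of y, x, w, u, v appears)
unrestricted ✓ (typability at P is all that's needed)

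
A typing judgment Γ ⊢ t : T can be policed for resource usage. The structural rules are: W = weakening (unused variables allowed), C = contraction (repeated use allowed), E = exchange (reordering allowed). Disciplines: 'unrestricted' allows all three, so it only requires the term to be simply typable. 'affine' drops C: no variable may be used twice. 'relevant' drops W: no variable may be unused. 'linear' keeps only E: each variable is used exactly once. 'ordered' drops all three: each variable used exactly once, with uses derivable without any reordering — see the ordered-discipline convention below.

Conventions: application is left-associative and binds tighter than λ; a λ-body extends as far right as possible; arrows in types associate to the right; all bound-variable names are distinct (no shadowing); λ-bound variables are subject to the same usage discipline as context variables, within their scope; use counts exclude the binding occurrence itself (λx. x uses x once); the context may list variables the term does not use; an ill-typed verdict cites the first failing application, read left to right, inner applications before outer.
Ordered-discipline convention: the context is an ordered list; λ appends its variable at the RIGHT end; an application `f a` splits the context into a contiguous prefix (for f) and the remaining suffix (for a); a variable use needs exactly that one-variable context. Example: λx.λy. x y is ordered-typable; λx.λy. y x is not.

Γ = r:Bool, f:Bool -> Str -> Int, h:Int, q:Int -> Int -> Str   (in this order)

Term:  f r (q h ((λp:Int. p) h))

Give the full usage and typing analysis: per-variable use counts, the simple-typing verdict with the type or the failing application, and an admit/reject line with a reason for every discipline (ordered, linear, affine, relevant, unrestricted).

variable uses: r: 1×, f: 1×, h: 2×, q: 1×, p (bound): 1×
use order (left to right): f, r, q, h, p, h
typing: well-typed — term : Int
ordered: ✗ — repeated use of h ×2
linear: ✗ — repeated use of h ×2
affine: ✗ — repeated use of h ×2
relevant: ✓ — every one of r, f, h, q, p appears
unrestricted: ✓ — type-checks (Int) and nothing is barred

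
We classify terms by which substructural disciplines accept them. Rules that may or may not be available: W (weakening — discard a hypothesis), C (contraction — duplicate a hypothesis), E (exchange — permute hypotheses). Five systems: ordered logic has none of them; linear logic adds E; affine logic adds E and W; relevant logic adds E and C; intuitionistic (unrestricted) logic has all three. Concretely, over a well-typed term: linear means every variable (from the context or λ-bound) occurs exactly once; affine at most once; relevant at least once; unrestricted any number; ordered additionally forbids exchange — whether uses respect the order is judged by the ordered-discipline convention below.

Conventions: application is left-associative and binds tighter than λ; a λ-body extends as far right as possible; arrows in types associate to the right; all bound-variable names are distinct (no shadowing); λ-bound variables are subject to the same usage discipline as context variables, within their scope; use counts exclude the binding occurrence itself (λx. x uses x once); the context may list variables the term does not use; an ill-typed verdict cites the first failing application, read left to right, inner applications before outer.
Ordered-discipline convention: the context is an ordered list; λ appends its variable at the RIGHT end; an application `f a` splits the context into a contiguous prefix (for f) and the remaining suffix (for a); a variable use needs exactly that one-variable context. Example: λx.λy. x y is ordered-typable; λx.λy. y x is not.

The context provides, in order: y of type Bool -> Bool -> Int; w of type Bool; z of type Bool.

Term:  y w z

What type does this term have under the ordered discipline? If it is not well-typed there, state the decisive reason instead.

term : Int
variable uses: y: 1, w: 1, z: 1
use order (left to right): y, w, z
typing: the term checks, with type Int
summary: ordered ✓; linear ✓; affine ✓; relevant ✓; unrestricted ✓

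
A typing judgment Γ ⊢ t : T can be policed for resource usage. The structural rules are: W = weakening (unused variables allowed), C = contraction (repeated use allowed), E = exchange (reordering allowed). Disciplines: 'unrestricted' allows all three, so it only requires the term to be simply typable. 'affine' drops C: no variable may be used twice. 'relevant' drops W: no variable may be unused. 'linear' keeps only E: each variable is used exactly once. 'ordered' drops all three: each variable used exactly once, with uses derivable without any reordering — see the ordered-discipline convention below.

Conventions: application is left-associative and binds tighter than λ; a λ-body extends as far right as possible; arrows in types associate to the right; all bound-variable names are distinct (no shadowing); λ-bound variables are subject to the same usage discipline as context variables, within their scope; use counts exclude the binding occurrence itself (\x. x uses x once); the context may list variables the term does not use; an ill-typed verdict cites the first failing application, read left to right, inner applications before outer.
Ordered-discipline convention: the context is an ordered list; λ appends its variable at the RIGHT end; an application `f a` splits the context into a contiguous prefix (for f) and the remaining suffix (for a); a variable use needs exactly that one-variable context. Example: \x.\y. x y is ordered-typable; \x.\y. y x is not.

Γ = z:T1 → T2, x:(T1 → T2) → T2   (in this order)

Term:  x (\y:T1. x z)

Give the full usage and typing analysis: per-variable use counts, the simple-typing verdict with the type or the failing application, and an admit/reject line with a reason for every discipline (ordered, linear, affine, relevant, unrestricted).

use counts: z=1; x=2; y [bound]=0
uses in reading order: x, x, z
typing: well-typed — term : T2
ordered ✗ (uses contraction: x ×2; needs weakening: y unused)
linear ✗ (uses contraction: x ×2; needs weakening: y unused)
affine ✗ (uses contraction: x ×2)
relevant ✗ (needs weakening: y unused)
unrestricted ✓ (simply typable at T2; W, C, E all held)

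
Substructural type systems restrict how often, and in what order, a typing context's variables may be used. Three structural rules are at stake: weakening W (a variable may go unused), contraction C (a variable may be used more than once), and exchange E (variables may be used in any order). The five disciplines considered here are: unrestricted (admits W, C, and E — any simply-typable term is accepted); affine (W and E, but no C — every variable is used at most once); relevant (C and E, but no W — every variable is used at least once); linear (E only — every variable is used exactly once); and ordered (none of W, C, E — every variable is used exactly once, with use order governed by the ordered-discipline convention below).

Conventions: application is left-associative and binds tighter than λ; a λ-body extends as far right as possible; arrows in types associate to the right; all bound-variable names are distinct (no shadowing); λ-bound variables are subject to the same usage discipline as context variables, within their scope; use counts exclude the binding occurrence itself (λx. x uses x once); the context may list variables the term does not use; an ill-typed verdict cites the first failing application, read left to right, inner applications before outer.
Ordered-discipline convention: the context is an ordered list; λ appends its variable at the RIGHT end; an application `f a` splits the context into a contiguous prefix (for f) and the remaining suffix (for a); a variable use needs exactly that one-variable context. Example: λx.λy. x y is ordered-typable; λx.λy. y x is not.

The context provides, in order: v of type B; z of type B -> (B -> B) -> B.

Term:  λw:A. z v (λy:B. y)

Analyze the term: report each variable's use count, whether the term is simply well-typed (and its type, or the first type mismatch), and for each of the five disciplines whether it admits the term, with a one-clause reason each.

use counts: v=1; z=1; w [bound]=0; y [bound]=1
uses in reading order: z, v, y
typing: the term checks, with type A -> B
ordered: ✗, unused: w — weakening required
linear: ✗, unused: w — weakening required
affine: ✓, v, z, w, y: no repeats, contraction unneeded
relevant: ✗, unused: w — weakening required
unrestricted: ✓, typability at A -> B is all that's needed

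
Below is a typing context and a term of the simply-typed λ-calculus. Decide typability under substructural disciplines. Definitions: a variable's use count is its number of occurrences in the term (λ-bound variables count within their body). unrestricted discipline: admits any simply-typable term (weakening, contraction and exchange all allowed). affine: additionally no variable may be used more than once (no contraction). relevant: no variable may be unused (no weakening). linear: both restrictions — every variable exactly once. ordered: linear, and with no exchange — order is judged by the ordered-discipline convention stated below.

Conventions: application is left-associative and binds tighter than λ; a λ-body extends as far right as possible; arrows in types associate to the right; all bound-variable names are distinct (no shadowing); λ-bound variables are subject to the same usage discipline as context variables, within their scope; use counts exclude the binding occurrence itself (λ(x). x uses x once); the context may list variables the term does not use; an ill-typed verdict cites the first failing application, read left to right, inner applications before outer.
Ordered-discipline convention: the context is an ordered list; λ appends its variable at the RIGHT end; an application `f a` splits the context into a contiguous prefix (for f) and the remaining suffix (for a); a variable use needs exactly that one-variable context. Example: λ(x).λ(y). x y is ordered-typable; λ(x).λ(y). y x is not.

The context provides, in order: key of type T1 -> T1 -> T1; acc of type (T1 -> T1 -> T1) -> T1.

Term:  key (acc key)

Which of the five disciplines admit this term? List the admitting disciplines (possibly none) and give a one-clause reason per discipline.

admitting disciplines: relevant, unrestricted
use counts: key ×2; acc ×1
left-to-right use order: key, acc, key
typing: well-typed at T1 -> T1
ordered ✗ (key ×2 used more than once (contraction))
linear ✗ (key ×2 used more than once (contraction))
affine ✗ (key ×2 used more than once (contraction))
relevant ✓ (at least one use each (key, acc))
unrestricted ✓ (type-checks (T1 -> T1) and nothing is barred)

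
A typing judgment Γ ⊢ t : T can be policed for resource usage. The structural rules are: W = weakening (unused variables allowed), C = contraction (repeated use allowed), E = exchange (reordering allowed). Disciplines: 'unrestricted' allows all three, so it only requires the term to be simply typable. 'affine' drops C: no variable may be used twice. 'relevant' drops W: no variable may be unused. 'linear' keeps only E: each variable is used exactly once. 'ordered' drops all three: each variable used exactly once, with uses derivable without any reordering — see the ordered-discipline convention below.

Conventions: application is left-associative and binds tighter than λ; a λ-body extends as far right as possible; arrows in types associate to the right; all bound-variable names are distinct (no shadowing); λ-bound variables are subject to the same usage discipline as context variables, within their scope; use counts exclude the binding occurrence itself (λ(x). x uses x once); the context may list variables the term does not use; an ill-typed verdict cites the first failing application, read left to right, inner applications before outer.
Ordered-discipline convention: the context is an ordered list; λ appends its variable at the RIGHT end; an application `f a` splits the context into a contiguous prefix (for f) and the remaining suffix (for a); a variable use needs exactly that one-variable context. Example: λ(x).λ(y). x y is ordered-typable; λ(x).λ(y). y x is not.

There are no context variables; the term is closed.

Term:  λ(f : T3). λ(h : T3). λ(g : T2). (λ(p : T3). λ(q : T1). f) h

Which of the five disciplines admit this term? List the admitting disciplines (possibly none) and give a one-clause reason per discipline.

admitting disciplines: affine, unrestricted
variable uses: f [bound] ×1, h [bound] ×1, g [bound] ×0, p [bound] ×0, q [bound] ×0
use order (left to right): f, h
typing: the term checks, with type T3 -> T3 -> T2 -> T1 -> T3
ordered: ✗ — g, p, q left unused
linear: ✗ — g, p, q left unused
affine: ✓ — no duplicate uses among f, h, g, p, q
relevant: ✗ — g, p, q left unused
unrestricted: ✓ — well-typed at T3 -> T3 -> T2 -> T1 -> T3; no restrictions here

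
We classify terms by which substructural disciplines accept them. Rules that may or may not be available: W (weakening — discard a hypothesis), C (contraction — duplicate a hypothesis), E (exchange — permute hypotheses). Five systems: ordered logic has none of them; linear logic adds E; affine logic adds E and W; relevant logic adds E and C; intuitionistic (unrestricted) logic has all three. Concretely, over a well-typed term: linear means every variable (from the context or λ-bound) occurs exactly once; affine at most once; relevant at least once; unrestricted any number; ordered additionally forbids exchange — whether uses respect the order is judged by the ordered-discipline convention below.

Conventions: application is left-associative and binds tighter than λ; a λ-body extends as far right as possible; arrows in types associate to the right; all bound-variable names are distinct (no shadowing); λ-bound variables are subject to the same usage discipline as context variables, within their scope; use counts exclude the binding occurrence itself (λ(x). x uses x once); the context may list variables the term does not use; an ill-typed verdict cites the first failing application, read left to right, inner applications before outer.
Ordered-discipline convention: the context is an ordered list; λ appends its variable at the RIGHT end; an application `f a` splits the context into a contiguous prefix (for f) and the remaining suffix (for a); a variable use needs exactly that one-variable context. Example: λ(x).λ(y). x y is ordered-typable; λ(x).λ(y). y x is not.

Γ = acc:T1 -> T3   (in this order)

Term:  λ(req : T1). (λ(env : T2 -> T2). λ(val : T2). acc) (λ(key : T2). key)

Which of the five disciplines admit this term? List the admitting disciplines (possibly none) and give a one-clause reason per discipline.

admitted in: affine, unrestricted
variable uses: acc=1; req [bound]=0; env [bound]=0; val [bound]=0; key [bound]=1
uses in reading order: acc, key
typing: ✓ — T1 -> T2 -> T1 -> T3
ordered: ✗ — needs weakening: req, env, val unused
linear: ✗ — needs weakening: req, env, val unused
affine: ✓ — acc, req, env, val, key: no repeats, contraction unneeded
relevant: ✗ — needs weakening: req, env, val unused
unrestricted: ✓ — simply typable at T1 -> T2 -> T1 -> T3; W, C, E all held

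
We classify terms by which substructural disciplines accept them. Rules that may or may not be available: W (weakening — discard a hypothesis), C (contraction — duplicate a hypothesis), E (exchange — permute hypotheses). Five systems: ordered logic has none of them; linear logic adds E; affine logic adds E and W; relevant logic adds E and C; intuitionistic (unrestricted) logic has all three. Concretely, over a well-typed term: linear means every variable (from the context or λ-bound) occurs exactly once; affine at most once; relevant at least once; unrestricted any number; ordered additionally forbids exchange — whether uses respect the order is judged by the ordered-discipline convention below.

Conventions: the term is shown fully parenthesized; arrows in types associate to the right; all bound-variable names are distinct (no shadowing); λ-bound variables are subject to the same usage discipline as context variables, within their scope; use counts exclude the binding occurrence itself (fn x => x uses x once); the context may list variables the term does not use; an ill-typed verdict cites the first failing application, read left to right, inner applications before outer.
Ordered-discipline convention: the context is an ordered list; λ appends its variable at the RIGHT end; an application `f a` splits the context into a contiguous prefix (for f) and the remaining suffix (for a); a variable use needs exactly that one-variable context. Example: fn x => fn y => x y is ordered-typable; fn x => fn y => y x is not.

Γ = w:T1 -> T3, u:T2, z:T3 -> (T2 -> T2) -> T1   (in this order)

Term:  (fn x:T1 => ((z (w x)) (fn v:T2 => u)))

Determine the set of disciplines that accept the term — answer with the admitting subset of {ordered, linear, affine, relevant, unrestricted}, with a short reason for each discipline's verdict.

accepted by: affine, unrestricted
variable uses: w ×1, u ×1, z ×1, x [bound] ×1, v [bound] ×0
uses in reading order: z, w, x, u
typing: the term checks, with type T1 -> T1
ordered: ✗, v left unused
linear: ✗, v left unused
affine: ✓, at most one use each (w, u, z, x, v)
relevant: ✗, v left unused
unrestricted: ✓, type-checks (T1 -> T1) and nothing is barred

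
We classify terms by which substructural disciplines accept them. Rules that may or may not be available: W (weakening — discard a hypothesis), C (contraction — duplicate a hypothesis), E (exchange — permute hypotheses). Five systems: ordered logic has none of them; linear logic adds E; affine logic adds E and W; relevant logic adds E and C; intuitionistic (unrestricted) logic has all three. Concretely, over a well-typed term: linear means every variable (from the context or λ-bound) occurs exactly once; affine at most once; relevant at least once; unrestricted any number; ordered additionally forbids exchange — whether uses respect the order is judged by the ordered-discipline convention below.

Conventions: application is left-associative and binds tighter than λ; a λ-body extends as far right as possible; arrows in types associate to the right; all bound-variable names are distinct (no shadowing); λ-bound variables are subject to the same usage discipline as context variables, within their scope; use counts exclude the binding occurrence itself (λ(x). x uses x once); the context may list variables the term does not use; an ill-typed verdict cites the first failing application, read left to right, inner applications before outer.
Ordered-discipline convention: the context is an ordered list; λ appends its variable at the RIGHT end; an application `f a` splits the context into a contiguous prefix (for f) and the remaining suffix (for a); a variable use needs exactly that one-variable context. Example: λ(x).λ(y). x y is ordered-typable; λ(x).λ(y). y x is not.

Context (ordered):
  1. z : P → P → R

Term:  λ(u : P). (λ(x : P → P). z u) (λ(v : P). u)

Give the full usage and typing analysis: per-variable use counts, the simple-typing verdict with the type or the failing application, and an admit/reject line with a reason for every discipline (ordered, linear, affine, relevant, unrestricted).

use counts: z: 1, u (bound): 2, x (bound): 0, v (bound): 0
use order (left to right): z, u, u
typing: ✓ — P → P → R
ordered: ✗, repeated use of u ×2; needs weakening: x, v unused
linear: ✗, repeated use of u ×2; needs weakening: x, v unused
affine: ✗, repeated use of u ×2
relevant: ✗, needs weakening: x, v unused
unrestricted: ✓, typability at P → P → R is all that's needed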